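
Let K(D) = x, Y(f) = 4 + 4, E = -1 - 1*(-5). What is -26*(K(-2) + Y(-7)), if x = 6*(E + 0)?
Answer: -832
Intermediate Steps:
E = 4 (E = -1 + 5 = 4)
x = 24 (x = 6*(4 + 0) = 6*4 = 24)
Y(f) = 8
K(D) = 24
-26*(K(-2) + Y(-7)) = -26*(24 + 8) = -26*32 = -1*832 = -832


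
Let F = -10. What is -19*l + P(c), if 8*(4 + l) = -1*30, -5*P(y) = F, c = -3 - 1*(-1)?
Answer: 597/4 ≈ 149.25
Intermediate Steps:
c = -2 (c = -3 + 1 = -2)
P(y) = 2 (P(y) = -⅕*(-10) = 2)
l = -31/4 (l = -4 + (-1*30)/8 = -4 + (⅛)*(-30) = -4 - 15/4 = -31/4 ≈ -7.7500)
-19*l + P(c) = -19*(-31/4) + 2 = 589/4 + 2 = 597/4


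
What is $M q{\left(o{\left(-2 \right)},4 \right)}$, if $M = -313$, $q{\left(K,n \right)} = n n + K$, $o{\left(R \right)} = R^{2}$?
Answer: $-6260$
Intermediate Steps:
$q{\left(K,n \right)} = K + n^{2}$ ($q{\left(K,n \right)} = n^{2} + K = K + n^{2}$)
$M q{\left(o{\left(-2 \right)},4 \right)} = - 313 \left(\left(-2\right)^{2} + 4^{2}\right) = - 313 \left(4 + 16\right) = \left(-313\right) 20 = -6260$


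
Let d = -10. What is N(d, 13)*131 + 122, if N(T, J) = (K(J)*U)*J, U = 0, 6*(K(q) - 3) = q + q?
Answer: 122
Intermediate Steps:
K(q) = 3 + q/3 (K(q) = 3 + (q + q)/6 = 3 + (2*q)/6 = 3 + q/3)
N(T, J) = 0 (N(T, J) = ((3 + J/3)*0)*J = 0*J = 0)
N(d, 13)*131 + 122 = 0*131 + 122 = 0 + 122 = 122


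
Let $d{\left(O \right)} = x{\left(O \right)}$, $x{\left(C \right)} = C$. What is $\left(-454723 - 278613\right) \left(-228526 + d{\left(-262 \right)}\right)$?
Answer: $167778476768$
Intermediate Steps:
$d{\left(O \right)} = O$
$\left(-454723 - 278613\right) \left(-228526 + d{\left(-262 \right)}\right) = \left(-454723 - 278613\right) \left(-228526 - 262\right) = \left(-733336\right) \left(-228788\right) = 167778476768$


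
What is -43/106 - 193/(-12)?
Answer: 9971/636 ≈ 15.678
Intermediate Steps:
-43/106 - 193/(-12) = -43*1/106 - 193*(-1/12) = -43/106 + 193/12 = 9971/636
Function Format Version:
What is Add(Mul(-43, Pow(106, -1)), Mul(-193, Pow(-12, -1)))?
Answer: Rational(9971, 636) ≈ 15.678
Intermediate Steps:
Add(Mul(-43, Pow(106, -1)), Mul(-193, Pow(-12, -1))) = Add(Mul(-43, Rational(1, 106)), Mul(-193, Rational(-1, 12))) = Add(Rational(-43, 106), Rational(193, 12)) = Rational(9971, 636)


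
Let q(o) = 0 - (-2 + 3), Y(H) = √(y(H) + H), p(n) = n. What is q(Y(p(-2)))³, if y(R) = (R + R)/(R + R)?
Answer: -1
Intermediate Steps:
y(R) = 1 (y(R) = (2*R)/((2*R)) = (2*R)*(1/(2*R)) = 1)
Y(H) = √(1 + H)
q(o) = -1 (q(o) = 0 - 1*1 = 0 - 1 = -1)
q(Y(p(-2)))³ = (-1)³ = -1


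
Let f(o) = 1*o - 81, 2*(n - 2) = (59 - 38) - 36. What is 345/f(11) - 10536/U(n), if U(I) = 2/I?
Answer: 405567/14 ≈ 28969.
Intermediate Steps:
n = -11/2 (n = 2 + ((59 - 38) - 36)/2 = 2 + (21 - 36)/2 = 2 + (½)*(-15) = 2 - 15/2 = -11/2 ≈ -5.5000)
f(o) = -81 + o (f(o) = o - 81 = -81 + o)
345/f(11) - 10536/U(n) = 345/(-81 + 11) - 10536/(2/(-11/2)) = 345/(-70) - 10536/(2*(-2/11)) = 345*(-1/70) - 10536/(-4/11) = -69/14 - 10536*(-11/4) = -69/14 + 28974 = 405567/14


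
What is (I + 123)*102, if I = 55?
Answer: 18156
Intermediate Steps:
(I + 123)*102 = (55 + 123)*102 = 178*102 = 18156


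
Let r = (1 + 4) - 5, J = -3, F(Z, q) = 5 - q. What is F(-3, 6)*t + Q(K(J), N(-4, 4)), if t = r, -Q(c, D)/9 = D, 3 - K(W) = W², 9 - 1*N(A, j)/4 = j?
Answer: -180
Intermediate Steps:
N(A, j) = 36 - 4*j
K(W) = 3 - W²
Q(c, D) = -9*D
r = 0 (r = 5 - 5 = 0)
t = 0
F(-3, 6)*t + Q(K(J), N(-4, 4)) = (5 - 1*6)*0 - 9*(36 - 4*4) = (5 - 6)*0 - 9*(36 - 16) = -1*0 - 9*20 = 0 - 180 = -180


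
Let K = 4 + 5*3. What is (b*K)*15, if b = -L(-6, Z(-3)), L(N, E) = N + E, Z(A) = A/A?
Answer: 1425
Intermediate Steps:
K = 19 (K = 4 + 15 = 19)
Z(A) = 1
L(N, E) = E + N
b = 5 (b = -(1 - 6) = -1*(-5) = 5)
(b*K)*15 = (5*19)*15 = 95*15 = 1425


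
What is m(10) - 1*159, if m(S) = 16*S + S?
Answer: 11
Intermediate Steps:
m(S) = 17*S
m(10) - 1*159 = 17*10 - 1*159 = 170 - 159 = 11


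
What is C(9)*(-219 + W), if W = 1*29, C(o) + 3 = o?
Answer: -1140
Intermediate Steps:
C(o) = -3 + o
W = 29
C(9)*(-219 + W) = (-3 + 9)*(-219 + 29) = 6*(-190) = -1140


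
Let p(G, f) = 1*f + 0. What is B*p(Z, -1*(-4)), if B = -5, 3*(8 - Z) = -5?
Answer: -20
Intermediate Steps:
Z = 29/3 (Z = 8 - ⅓*(-5) = 8 + 5/3 = 29/3 ≈ 9.6667)
p(G, f) = f (p(G, f) = f + 0 = f)
B*p(Z, -1*(-4)) = -(-5)*(-4) = -5*4 = -20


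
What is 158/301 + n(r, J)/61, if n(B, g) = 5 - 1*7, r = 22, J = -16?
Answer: 9036/18361 ≈ 0.49213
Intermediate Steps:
n(B, g) = -2 (n(B, g) = 5 - 7 = -2)
158/301 + n(r, J)/61 = 158/301 - 2/61 = 9036/18361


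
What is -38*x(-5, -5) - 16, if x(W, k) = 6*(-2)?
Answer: 440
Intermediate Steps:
x(W, k) = -12
-38*x(-5, -5) - 16 = -38*(-12) - 16 = 456 - 16 = 440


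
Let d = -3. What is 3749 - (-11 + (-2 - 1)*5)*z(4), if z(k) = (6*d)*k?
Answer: 1877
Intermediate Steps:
z(k) = -18*k (z(k) = (6*(-3))*k = -18*k)
3749 - (-11 + (-2 - 1)*5)*z(4) = 3749 - (-11 + (-2 - 1)*5)*(-18*4) = 3749 - (-11 - 3*5)*(-72) = 3749 - (-11 - 15)*(-72) = 3749 - (-26)*(-72) = 3749 - 1*1872 = 3749 - 1872 = 1877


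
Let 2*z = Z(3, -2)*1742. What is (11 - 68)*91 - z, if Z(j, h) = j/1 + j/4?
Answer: -33813/4 ≈ -8453.3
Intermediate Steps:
Z(j, h) = 5*j/4 (Z(j, h) = j*1 + j*(¼) = j + j/4 = 5*j/4)
z = 13065/4 (z = (((5/4)*3)*1742)/2 = ((15/4)*1742)/2 = (½)*(13065/2) = 13065/4 ≈ 3266.3)
(11 - 68)*91 - z = (11 - 68)*91 - 1*13065/4 = -57*91 - 13065/4 = -5187 - 13065/4 = -33813/4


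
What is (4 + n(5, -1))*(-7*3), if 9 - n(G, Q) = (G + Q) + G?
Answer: -84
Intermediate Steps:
n(G, Q) = 9 - Q - 2*G (n(G, Q) = 9 - ((G + Q) + G) = 9 - (Q + 2*G) = 9 + (-Q - 2*G) = 9 - Q - 2*G)
(4 + n(5, -1))*(-7*3) = (4 + (9 - 1*(-1) - 2*5))*(-7*3) = (4 + (9 + 1 - 10))*(-21) = (4 + 0)*(-21) = 4*(-21) = -84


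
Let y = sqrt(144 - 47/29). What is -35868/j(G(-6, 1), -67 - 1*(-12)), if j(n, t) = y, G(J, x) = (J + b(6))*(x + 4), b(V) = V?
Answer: -35868*sqrt(119741)/4129 ≈ -3006.0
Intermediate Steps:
y = sqrt(119741)/29 (y = sqrt(144 - 47*1/29) = sqrt(144 - 47/29) = sqrt(4129/29) = sqrt(119741)/29 ≈ 11.932)
G(J, x) = (4 + x)*(6 + J) (G(J, x) = (J + 6)*(x + 4) = (6 + J)*(4 + x) = (4 + x)*(6 + J))
j(n, t) = sqrt(119741)/29
-35868/j(G(-6, 1), -67 - 1*(-12)) = -35868*sqrt(119741)/4129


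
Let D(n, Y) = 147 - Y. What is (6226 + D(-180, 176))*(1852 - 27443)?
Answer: -158587427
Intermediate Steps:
(6226 + D(-180, 176))*(1852 - 27443) = (6226 + (147 - 1*176))*(1852 - 27443) = (6226 + (147 - 176))*(-25591) = (6226 - 29)*(-25591) = 6197*(-25591) = -158587427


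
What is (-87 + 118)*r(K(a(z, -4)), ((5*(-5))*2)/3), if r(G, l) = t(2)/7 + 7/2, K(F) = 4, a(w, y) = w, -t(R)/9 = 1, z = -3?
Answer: 961/14 ≈ 68.643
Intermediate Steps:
t(R) = -9 (t(R) = -9*1 = -9)
r(G, l) = 31/14 (r(G, l) = -9/7 + 7/2 = 31/14)
(-87 + 118)*r(K(a(z, -4)), ((5*(-5))*2)/3) = (-87 + 118)*(31/14) = 31*(31/14) = 961/14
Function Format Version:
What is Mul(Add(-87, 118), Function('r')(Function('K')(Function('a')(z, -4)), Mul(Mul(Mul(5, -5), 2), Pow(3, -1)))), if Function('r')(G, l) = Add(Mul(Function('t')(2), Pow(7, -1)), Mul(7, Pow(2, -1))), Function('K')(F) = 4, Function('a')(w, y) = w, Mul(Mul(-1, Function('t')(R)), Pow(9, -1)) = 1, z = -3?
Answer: Rational(961, 14) ≈ 68.643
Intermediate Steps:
Function('t')(R) = -9 (Function('t')(R) = Mul(-9, 1) = -9)
Function('r')(G, l) = Rational(31, 14) (Function('r')(G, l) = Add(Mul(-9, Pow(7, -1)), Mul(7, Pow(2, -1))) = Add(Mul(-9, Rational(1, 7)), Mul(7, Rational(1, 2))) = Add(Rational(-9, 7), Rational(7, 2)) = Rational(31, 14))
Mul(Add(-87, 118), Function('r')(Function('K')(Function('a')(z, -4)), Mul(Mul(Mul(5, -5), 2), Pow(3, -1)))) = Mul(Add(-87, 118), Rational(31, 14)) = Mul(31, Rational(31, 14)) = Rational(961, 14)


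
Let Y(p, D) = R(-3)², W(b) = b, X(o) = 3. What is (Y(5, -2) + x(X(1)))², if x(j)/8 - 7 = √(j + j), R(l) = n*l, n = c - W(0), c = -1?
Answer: 4609 + 1040*√6 ≈ 7156.5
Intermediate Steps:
n = -1 (n = -1 - 1*0 = -1 + 0 = -1)
R(l) = -l
Y(p, D) = 9 (Y(p, D) = (-1*(-3))² = 3² = 9)
x(j) = 56 + 8*√2*√j (x(j) = 56 + 8*√(j + j) = 56 + 8*√(2*j) = 56 + 8*(√2*√j) = 56 + 8*√2*√j)
(Y(5, -2) + x(X(1)))² = (9 + (56 + 8*√2*√3))² = (9 + (56 + 8*√6))² = (65 + 8*√6)²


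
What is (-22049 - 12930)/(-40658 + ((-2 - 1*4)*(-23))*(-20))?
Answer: 34979/43418 ≈ 0.80563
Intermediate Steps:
(-22049 - 12930)/(-40658 + ((-2 - 1*4)*(-23))*(-20)) = -34979/(-40658 + ((-2 - 4)*(-23))*(-20)) = -34979/(-40658 - 6*(-23)*(-20)) = -34979/(-40658 + 138*(-20)) = -34979/(-40658 - 2760) = -34979/(-43418) = -34979*(-1/43418) = 34979/43418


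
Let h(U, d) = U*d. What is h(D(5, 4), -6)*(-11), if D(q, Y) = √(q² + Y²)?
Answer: 66*√41 ≈ 422.61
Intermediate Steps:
D(q, Y) = √(Y² + q²)
h(D(5, 4), -6)*(-11) = (√(4² + 5²)*(-6))*(-11) = (√(16 + 25)*(-6))*(-11) = (√41*(-6))*(-11) = -6*√41*(-11) = 66*√41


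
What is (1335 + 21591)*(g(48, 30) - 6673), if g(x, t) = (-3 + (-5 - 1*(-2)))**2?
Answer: -152159862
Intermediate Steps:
g(x, t) = 36 (g(x, t) = (-3 + (-5 + 2))**2 = (-3 - 3)**2 = (-6)**2 = 36)
(1335 + 21591)*(g(48, 30) - 6673) = (1335 + 21591)*(36 - 6673) = 22926*(-6637) = -152159862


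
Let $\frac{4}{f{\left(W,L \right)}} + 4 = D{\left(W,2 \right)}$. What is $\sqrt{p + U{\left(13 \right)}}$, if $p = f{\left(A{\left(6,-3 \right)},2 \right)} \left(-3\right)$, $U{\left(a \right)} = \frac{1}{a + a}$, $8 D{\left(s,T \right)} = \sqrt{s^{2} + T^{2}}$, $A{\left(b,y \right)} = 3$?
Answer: $\frac{\sqrt{65728 - 26 \sqrt{13}}}{26 \sqrt{32 - \sqrt{13}}} \approx 1.8492$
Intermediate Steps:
$D{\left(s,T \right)} = \frac{\sqrt{T^{2} + s^{2}}}{8}$ ($D{\left(s,T \right)} = \frac{\sqrt{s^{2} + T^{2}}}{8} = \frac{\sqrt{T^{2} + s^{2}}}{8}$)
$f{\left(W,L \right)} = \frac{4}{-4 + \frac{\sqrt{4 + W^{2}}}{8}}$ ($f{\left(W,L \right)} = \frac{4}{-4 + \frac{\sqrt{2^{2} + W^{2}}}{8}} = \frac{4}{-4 + \frac{\sqrt{4 + W^{2}}}{8}}$)
$U{\left(a \right)} = \frac{1}{2 a}$
$p = - \frac{96}{-32 + \sqrt{13}}$ ($p = \frac{32}{-32 + \sqrt{4 + 3^{2}}} \left(-3\right) = \frac{32}{-32 + \sqrt{4 + 9}} \left(-3\right) = \frac{32}{-32 + \sqrt{13}} \left(-3\right) = - \frac{96}{-32 + \sqrt{13}} \approx 3.3809$)
$\sqrt{p + U{\left(13 \right)}} = \sqrt{\left(\frac{1024}{337} + \frac{32 \sqrt{13}}{337}\right) + \frac{1}{2 \cdot 13}} = \sqrt{\left(\frac{1024}{337} + \frac{32 \sqrt{13}}{337}\right) + \frac{1}{2} \cdot \frac{1}{13}} = \sqrt{\left(\frac{1024}{337} + \frac{32 \sqrt{13}}{337}\right) + \frac{1}{26}} = \sqrt{\frac{26961}{8762} + \frac{32 \sqrt{13}}{337}}$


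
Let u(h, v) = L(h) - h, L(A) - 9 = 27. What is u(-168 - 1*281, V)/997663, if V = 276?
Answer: 485/997663 ≈ 0.00048614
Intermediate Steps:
L(A) = 36 (L(A) = 9 + 27 = 36)
u(h, v) = 36 - h
u(-168 - 1*281, V)/997663 = (36 - (-168 - 1*281))/997663 = (36 - (-168 - 281))*(1/997663) = (36 - 1*(-449))*(1/997663) = (36 + 449)*(1/997663) = 485*(1/997663) = 485/997663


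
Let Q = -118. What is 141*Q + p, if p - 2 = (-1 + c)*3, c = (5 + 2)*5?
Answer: -16534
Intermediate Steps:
c = 35 (c = 7*5 = 35)
p = 104 (p = 2 + (-1 + 35)*3 = 2 + 34*3 = 2 + 102 = 104)
141*Q + p = 141*(-118) + 104 = -16638 + 104 = -16534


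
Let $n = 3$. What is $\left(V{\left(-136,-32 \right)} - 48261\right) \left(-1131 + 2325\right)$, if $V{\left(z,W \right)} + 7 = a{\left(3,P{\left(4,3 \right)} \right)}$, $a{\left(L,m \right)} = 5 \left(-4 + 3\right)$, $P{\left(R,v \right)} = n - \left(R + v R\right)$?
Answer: $-57637962$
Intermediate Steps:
$P{\left(R,v \right)} = 3 - R - R v$ ($P{\left(R,v \right)} = 3 - \left(R + v R\right) = 3 - \left(R + R v\right) = 3 - R - R v$)
$a{\left(L,m \right)} = -5$ ($a{\left(L,m \right)} = 5 \left(-1\right) = -5$)
$V{\left(z,W \right)} = -12$ ($V{\left(z,W \right)} = -7 - 5 = -12$)
$\left(V{\left(-136,-32 \right)} - 48261\right) \left(-1131 + 2325\right) = \left(-12 - 48261\right) \left(-1131 + 2325\right) = \left(-48273\right) 1194 = -57637962$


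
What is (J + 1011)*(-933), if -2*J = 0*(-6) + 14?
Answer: -936732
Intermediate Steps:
J = -7 (J = -(0*(-6) + 14)/2 = -(0 + 14)/2 = -½*14 = -7)
(J + 1011)*(-933) = (-7 + 1011)*(-933) = 1004*(-933) = -936732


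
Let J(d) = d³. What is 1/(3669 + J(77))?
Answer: 1/460202 ≈ 2.1730e-6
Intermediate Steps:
1/(3669 + J(77)) = 1/(3669 + 77³) = 1/(3669 + 456533) = 1/460202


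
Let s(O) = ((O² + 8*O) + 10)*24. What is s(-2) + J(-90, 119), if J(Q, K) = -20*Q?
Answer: 1752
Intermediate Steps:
s(O) = 240 + 24*O² + 192*O (s(O) = (10 + O² + 8*O)*24 = 240 + 24*O² + 192*O)
s(-2) + J(-90, 119) = (240 + 24*(-2)² + 192*(-2)) - 20*(-90) = (240 + 24*4 - 384) + 1800 = (240 + 96 - 384) + 1800 = -48 + 1800 = 1752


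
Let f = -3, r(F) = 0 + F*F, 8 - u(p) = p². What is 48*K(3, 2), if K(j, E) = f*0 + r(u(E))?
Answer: 768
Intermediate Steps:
u(p) = 8 - p²
r(F) = F² (r(F) = 0 + F² = F²)
K(j, E) = (8 - E²)² (K(j, E) = -3*0 + (8 - E²)² = 0 + (8 - E²)² = (8 - E²)²)
48*K(3, 2) = 48*(-8 + 2²)² = 48*(-8 + 4)² = 48*(-4)² = 48*16 = 768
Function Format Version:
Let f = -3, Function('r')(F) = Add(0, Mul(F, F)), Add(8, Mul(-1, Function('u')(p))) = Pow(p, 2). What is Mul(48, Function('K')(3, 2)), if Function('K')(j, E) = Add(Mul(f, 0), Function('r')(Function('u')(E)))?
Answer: 768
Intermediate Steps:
Function('u')(p) = Add(8, Mul(-1, Pow(p, 2)))
Function('r')(F) = Pow(F, 2) (Function('r')(F) = Add(0, Pow(F, 2)) = Pow(F, 2))
Function('K')(j, E) = Pow(Add(8, Mul(-1, Pow(E, 2))), 2) (Function('K')(j, E) = Add(Mul(-3, 0), Pow(Add(8, Mul(-1, Pow(E, 2))), 2)) = Add(0, Pow(Add(8, Mul(-1, Pow(E, 2))), 2)) = Pow(Add(8, Mul(-1, Pow(E, 2))), 2))
Mul(48, Function('K')(3, 2)) = Mul(48, Pow(Add(-8, Pow(2, 2)), 2)) = Mul(48, Pow(Add(-8, 4), 2)) = Mul(48, Pow(-4, 2)) = Mul(48, 16) = 768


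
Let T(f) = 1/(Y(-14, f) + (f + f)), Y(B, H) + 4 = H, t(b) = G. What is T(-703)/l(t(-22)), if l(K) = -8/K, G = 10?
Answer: 5/8452 ≈ 0.00059158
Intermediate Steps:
t(b) = 10
Y(B, H) = -4 + H
T(f) = 1/(-4 + 3*f) (T(f) = 1/((-4 + f) + (f + f)) = 1/((-4 + f) + 2*f) = 1/(-4 + 3*f))
T(-703)/l(t(-22)) = 1/((-4 + 3*(-703))*((-8/10))) = 1/((-4 - 2109)*((-8*1/10))) = 1/((-2113)*(-4/5)) = -1/2113*(-5/4) = 5/8452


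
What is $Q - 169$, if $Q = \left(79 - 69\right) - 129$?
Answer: $-288$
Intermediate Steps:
$Q = -119$ ($Q = 10 - 129 = -119$)
$Q - 169 = -119 - 169 = -288$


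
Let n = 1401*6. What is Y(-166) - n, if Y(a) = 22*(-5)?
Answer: -8516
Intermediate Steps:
Y(a) = -110
n = 8406
Y(-166) - n = -110 - 1*8406 = -110 - 8406 = -8516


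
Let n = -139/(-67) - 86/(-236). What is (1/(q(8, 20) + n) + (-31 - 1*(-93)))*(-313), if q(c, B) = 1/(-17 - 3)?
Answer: -3690092842/188877 ≈ -19537.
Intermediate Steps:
n = 19283/7906 (n = -139*(-1/67) - 86*(-1/236) = 139/67 + 43/118 = 19283/7906 ≈ 2.4390)
q(c, B) = -1/20 (q(c, B) = 1/(-20) = -1/20)
(1/(q(8, 20) + n) + (-31 - 1*(-93)))*(-313) = (1/(-1/20 + 19283/7906) + (-31 - 1*(-93)))*(-313) = (1/(188877/79060) + (-31 + 93))*(-313) = (79060/188877 + 62)*(-313) = (11789434/188877)*(-313) = -3690092842/188877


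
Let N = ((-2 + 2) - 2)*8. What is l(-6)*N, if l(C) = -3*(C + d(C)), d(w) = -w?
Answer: 0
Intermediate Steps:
l(C) = 0 (l(C) = -3*(C - C) = -3*0 = 0)
N = -16 (N = (0 - 2)*8 = -2*8 = -16)
l(-6)*N = 0*(-16) = 0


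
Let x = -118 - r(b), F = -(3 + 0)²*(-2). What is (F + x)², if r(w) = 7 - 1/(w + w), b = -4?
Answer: 734449/64 ≈ 11476.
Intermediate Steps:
r(w) = 7 - 1/(2*w)
F = 18 (F = -1*3²*(-2) = -1*9*(-2) = -9*(-2) = 18)
x = -1001/8 (x = -118 - (7 - ½/(-4)) = -118 - (7 - ½*(-¼)) = -118 - (7 + ⅛) = -118 - 1*57/8 = -118 - 57/8 = -1001/8 ≈ -125.13)
(F + x)² = (18 - 1001/8)² = (-857/8)² = 734449/64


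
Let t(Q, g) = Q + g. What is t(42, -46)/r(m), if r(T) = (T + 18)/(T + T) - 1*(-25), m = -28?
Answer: -112/705 ≈ -0.15887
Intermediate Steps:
r(T) = 25 + (18 + T)/(2*T) (r(T) = (18 + T)/((2*T)) + 25 = (18 + T)*(1/(2*T)) + 25 = (18 + T)/(2*T) + 25 = 25 + (18 + T)/(2*T))
t(42, -46)/r(m) = (42 - 46)/(51/2 + 9/(-28)) = -4/(51/2 + 9*(-1/28)) = -4/(51/2 - 9/28) = -4/705/28 = -4*28/705 = -112/705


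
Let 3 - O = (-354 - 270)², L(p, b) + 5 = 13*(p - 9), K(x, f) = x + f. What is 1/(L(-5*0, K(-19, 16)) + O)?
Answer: -1/389495 ≈ -2.5674e-6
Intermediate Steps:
K(x, f) = f + x
L(p, b) = -122 + 13*p (L(p, b) = -5 + 13*(p - 9) = -5 + 13*(-9 + p) = -5 + (-117 + 13*p) = -122 + 13*p)
O = -389373 (O = 3 - (-354 - 270)² = 3 - 1*(-624)² = 3 - 1*389376 = 3 - 389376 = -389373)
1/(L(-5*0, K(-19, 16)) + O) = 1/((-122 + 13*(-5*0)) - 389373) = 1/((-122 + 13*0) - 389373) = 1/((-122 + 0) - 389373) = 1/(-122 - 389373) = 1/(-389495) = -1/389495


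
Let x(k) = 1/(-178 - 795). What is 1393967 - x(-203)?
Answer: 1356329892/973 ≈ 1.3940e+6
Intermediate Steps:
x(k) = -1/973 (x(k) = 1/(-973) = -1/973)
1393967 - x(-203) = 1393967 - 1*(-1/973) = 1393967 + 1/973 = 1356329892/973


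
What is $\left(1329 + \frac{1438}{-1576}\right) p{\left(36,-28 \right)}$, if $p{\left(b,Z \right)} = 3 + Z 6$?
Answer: $- \frac{172677945}{788} \approx -2.1913 \cdot 10^{5}$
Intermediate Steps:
$p{\left(b,Z \right)} = 3 + 6 Z$
$\left(1329 + \frac{1438}{-1576}\right) p{\left(36,-28 \right)} = \left(1329 + \frac{1438}{-1576}\right) \left(3 + 6 \left(-28\right)\right) = \left(1329 + 1438 \left(- \frac{1}{1576}\right)\right) \left(3 - 168\right) = \left(1329 - \frac{719}{788}\right) \left(-165\right) = \frac{1046533}{788} \left(-165\right) = - \frac{172677945}{788}$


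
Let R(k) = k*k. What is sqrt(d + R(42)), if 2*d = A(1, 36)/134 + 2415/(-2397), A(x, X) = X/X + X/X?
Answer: 6*sqrt(140383815007)/53533 ≈ 41.994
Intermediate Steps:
A(x, X) = 2 (A(x, X) = 1 + 1 = 2)
R(k) = k**2
d = -26568/53533 (d = (2/134 + 2415/(-2397))/2 = (2*(1/134) + 2415*(-1/2397))/2 = (1/67 - 805/799)/2 = (1/2)*(-53136/53533) = -26568/53533 ≈ -0.49629)
sqrt(d + R(42)) = sqrt(-26568/53533 + 42**2) = sqrt(-26568/53533 + 1764) = sqrt(94405644/53533) = 6*sqrt(140383815007)/53533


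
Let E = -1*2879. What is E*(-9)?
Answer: 25911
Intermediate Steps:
E = -2879
E*(-9) = -2879*(-9) = 25911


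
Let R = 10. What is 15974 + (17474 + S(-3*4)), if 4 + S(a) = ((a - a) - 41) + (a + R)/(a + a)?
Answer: 400837/12 ≈ 33403.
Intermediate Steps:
S(a) = -45 + (10 + a)/(2*a) (S(a) = -4 + (((a - a) - 41) + (a + 10)/(a + a)) = -4 + ((0 - 41) + (10 + a)/((2*a))) = -4 + (-41 + (10 + a)*(1/(2*a))) = -4 + (-41 + (10 + a)/(2*a)) = -45 + (10 + a)/(2*a))
15974 + (17474 + S(-3*4)) = 15974 + (17474 + (-89/2 + 5/((-3*4)))) = 15974 + (17474 + (-89/2 + 5/(-12))) = 15974 + (17474 + (-89/2 + 5*(-1/12))) = 15974 + (17474 + (-89/2 - 5/12)) = 15974 + (17474 - 539/12) = 15974 + 209149/12 = 400837/12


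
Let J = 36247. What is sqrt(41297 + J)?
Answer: 6*sqrt(2154) ≈ 278.47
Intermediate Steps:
sqrt(41297 + J) = sqrt(41297 + 36247) = sqrt(77544) = 6*sqrt(2154)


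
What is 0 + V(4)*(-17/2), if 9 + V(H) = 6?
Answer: 51/2 ≈ 25.500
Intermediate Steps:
V(H) = -3 (V(H) = -9 + 6 = -3)
0 + V(4)*(-17/2) = 0 - (-51)/2 = 0 - 3*(-17/2) = 0 + 51/2 = 51/2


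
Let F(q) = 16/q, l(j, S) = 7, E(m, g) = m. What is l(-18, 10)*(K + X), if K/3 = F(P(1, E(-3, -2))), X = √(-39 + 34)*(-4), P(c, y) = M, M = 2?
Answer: 168 - 28*I*√5 ≈ 168.0 - 62.61*I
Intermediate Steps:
P(c, y) = 2
X = -4*I*√5 (X = √(-5)*(-4) = (I*√5)*(-4) = -4*I*√5 ≈ -8.9443*I)
K = 24 (K = 3*(16/2) = 3*(16*(½)) = 3*8 = 24)
l(-18, 10)*(K + X) = 7*(24 - 4*I*√5) = 168 - 28*I*√5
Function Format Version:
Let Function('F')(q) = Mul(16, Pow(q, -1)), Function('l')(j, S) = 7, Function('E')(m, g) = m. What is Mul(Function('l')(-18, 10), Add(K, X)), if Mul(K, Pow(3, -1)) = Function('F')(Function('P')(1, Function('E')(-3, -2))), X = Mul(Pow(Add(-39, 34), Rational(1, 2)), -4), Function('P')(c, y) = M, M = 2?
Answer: Add(168, Mul(-28, I, Pow(5, Rational(1, 2)))) ≈ Add(168.00, Mul(-62.610, I))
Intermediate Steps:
Function('P')(c, y) = 2
X = Mul(-4, I, Pow(5, Rational(1, 2))) (X = Mul(Pow(-5, Rational(1, 2)), -4) = Mul(Mul(I, Pow(5, Rational(1, 2))), -4) = Mul(-4, I, Pow(5, Rational(1, 2))) ≈ Mul(-8.9443, I))
K = 24 (K = Mul(3, Mul(16, Pow(2, -1))) = Mul(3, Mul(16, Rational(1, 2))) = Mul(3, 8) = 24)
Mul(Function('l')(-18, 10), Add(K, X)) = Mul(7, Add(24, Mul(-4, I, Pow(5, Rational(1, 2))))) = Add(168, Mul(-28, I, Pow(5, Rational(1, 2))))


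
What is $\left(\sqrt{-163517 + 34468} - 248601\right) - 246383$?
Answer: $-494984 + i \sqrt{129049} \approx -4.9498 \cdot 10^{5} + 359.23 i$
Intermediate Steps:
$\left(\sqrt{-163517 + 34468} - 248601\right) - 246383 = \left(\sqrt{-129049} - 248601\right) - 246383 = \left(i \sqrt{129049} - 248601\right) - 246383 = \left(-248601 + i \sqrt{129049}\right) - 246383 = -494984 + i \sqrt{129049}$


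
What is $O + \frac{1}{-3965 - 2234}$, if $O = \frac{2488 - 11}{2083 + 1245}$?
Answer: $\frac{15351595}{20630272} \approx 0.74413$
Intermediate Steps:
$O = \frac{2477}{3328} \approx 0.74429$
$O + \frac{1}{-3965 - 2234} = \frac{2477}{3328} + \frac{1}{-3965 - 2234} = \frac{2477}{3328} + \frac{1}{-6199} = \frac{2477}{3328} - \frac{1}{6199} = \frac{15351595}{20630272}$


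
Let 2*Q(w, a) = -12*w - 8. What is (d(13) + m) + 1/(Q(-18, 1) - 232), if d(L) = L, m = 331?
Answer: 44031/128 ≈ 343.99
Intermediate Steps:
Q(w, a) = -4 - 6*w (Q(w, a) = (-12*w - 8)/2 = (-8 - 12*w)/2 = -4 - 6*w)
(d(13) + m) + 1/(Q(-18, 1) - 232) = (13 + 331) + 1/((-4 - 6*(-18)) - 232) = 344 + 1/((-4 + 108) - 232) = 344 + 1/(104 - 232) = 344 + 1/(-128) = 344 - 1/128 = 44031/128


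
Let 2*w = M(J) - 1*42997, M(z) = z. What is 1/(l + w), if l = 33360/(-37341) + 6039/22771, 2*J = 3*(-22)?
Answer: -283430637/6098188201142 ≈ -4.6478e-5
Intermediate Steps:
J = -33 (J = (3*(-22))/2 = (1/2)*(-66) = -33)
l = -178046087/283430637 (l = 33360*(-1/37341) + 6039*(1/22771) = -11120/12447 + 6039/22771 = -178046087/283430637 ≈ -0.62818)
w = -21515 (w = (-33 - 1*42997)/2 = (-33 - 42997)/2 = (1/2)*(-43030) = -21515)
1/(l + w) = 1/(-178046087/283430637 - 21515) = 1/(-6098188201142/283430637) = -283430637/6098188201142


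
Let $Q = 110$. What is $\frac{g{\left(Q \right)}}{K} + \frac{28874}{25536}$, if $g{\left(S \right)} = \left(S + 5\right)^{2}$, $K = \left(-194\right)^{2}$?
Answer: $\frac{178051933}{120134112} \approx 1.4821$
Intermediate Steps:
$K = 37636$
$g{\left(S \right)} = \left(5 + S\right)^{2}$
$\frac{g{\left(Q \right)}}{K} + \frac{28874}{25536} = \frac{\left(5 + 110\right)^{2}}{37636} + \frac{28874}{25536} = 115^{2} \cdot \frac{1}{37636} + 28874 \cdot \frac{1}{25536} = 13225 \cdot \frac{1}{37636} + \frac{14437}{12768} = \frac{13225}{37636} + \frac{14437}{12768} = \frac{178051933}{120134112}$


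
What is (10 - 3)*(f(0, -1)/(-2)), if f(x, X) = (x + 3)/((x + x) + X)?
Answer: 21/2 ≈ 10.500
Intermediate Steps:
f(x, X) = (3 + x)/(X + 2*x) (f(x, X) = (3 + x)/(2*x + X) = (3 + x)/(X + 2*x))
(10 - 3)*(f(0, -1)/(-2)) = (10 - 3)*(((3 + 0)/(-1 + 2*0))/(-2)) = 7*((3/(-1 + 0))*(-½)) = 7*((3/(-1))*(-½)) = 7*(-1*3*(-½)) = 7*(-3*(-½)) = 7*(3/2) = 21/2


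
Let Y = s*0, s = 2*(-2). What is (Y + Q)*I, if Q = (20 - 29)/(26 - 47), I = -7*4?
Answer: -12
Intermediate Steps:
s = -4
I = -28
Y = 0 (Y = -4*0 = 0)
Q = 3/7 (Q = -9/(-21) = -9*(-1/21) = 3/7 ≈ 0.42857)
(Y + Q)*I = (0 + 3/7)*(-28) = (3/7)*(-28) = -12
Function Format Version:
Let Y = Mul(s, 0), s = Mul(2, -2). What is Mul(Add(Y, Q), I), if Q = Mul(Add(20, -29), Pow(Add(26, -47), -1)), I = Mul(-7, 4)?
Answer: -12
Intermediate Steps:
s = -4
I = -28
Y = 0 (Y = Mul(-4, 0) = 0)
Q = Rational(3, 7) (Q = Mul(-9, Pow(-21, -1)) = Mul(-9, Rational(-1, 21)) = Rational(3, 7) ≈ 0.42857)
Mul(Add(Y, Q), I) = Mul(Add(0, Rational(3, 7)), -28) = Mul(Rational(3, 7), -28) = -12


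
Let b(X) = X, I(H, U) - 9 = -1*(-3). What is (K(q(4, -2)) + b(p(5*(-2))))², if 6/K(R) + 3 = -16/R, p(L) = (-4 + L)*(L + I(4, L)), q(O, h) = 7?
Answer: 1162084/1369 ≈ 848.86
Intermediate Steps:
I(H, U) = 12 (I(H, U) = 9 - 1*(-3) = 9 + 3 = 12)
p(L) = (-4 + L)*(12 + L) (p(L) = (-4 + L)*(L + 12) = (-4 + L)*(12 + L))
K(R) = 6/(-3 - 16/R)
(K(q(4, -2)) + b(p(5*(-2))))² = (-6*7/(16 + 3*7) + (-48 + (5*(-2))² + 8*(5*(-2))))² = (-6*7/(16 + 21) + (-48 + (-10)² + 8*(-10)))² = (-6*7/37 + (-48 + 100 - 80))² = (-6*7*1/37 - 28)² = (-42/37 - 28)² = (-1078/37)² = 1162084/1369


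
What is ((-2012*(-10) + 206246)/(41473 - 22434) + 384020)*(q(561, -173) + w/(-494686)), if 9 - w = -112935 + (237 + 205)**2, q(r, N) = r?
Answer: 1014852368896931418/4709163377 ≈ 2.1551e+8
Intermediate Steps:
w = -82420 (w = 9 - (-112935 + (237 + 205)**2) = 9 - (-112935 + 442**2) = 9 - (-112935 + 195364) = 9 - 1*82429 = 9 - 82429 = -82420)
((-2012*(-10) + 206246)/(41473 - 22434) + 384020)*(q(561, -173) + w/(-494686)) = ((-2012*(-10) + 206246)/(41473 - 22434) + 384020)*(561 - 82420/(-494686)) = ((20120 + 206246)/19039 + 384020)*(561 - 82420*(-1/494686)) = (226366*(1/19039) + 384020)*(561 + 41210/247343) = (226366/19039 + 384020)*(138800633/247343) = (7311583146/19039)*(138800633/247343) = 1014852368896931418/4709163377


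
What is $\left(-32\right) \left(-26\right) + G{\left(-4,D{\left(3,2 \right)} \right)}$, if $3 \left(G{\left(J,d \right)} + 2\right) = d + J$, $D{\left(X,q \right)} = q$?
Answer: $\frac{2488}{3} \approx 829.33$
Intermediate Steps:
$G{\left(J,d \right)} = -2 + \frac{J}{3} + \frac{d}{3}$ ($G{\left(J,d \right)} = -2 + \frac{d + J}{3} = -2 + \frac{J + d}{3} = -2 + \left(\frac{J}{3} + \frac{d}{3}\right) = -2 + \frac{J}{3} + \frac{d}{3}$)
$\left(-32\right) \left(-26\right) + G{\left(-4,D{\left(3,2 \right)} \right)} = \left(-32\right) \left(-26\right) + \left(-2 + \frac{1}{3} \left(-4\right) + \frac{1}{3} \cdot 2\right) = 832 - \frac{8}{3} = \frac{2488}{3}$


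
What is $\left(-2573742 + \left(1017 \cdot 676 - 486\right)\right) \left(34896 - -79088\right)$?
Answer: $-215057716224$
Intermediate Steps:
$\left(-2573742 + \left(1017 \cdot 676 - 486\right)\right) \left(34896 - -79088\right) = \left(-2573742 + \left(687492 - 486\right)\right) \left(34896 + 79088\right) = \left(-2573742 + 687006\right) 113984 = \left(-1886736\right) 113984 = -215057716224$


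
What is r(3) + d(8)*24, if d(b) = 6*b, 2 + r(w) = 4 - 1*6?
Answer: 1148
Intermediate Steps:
r(w) = -4 (r(w) = -2 + (4 - 1*6) = -2 + (4 - 6) = -2 - 2 = -4)
r(3) + d(8)*24 = -4 + (6*8)*24 = -4 + 48*24 = -4 + 1152 = 1148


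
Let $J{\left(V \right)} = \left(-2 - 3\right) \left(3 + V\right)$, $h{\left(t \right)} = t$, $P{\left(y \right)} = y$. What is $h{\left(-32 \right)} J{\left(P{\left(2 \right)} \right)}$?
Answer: $800$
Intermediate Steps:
$J{\left(V \right)} = -15 - 5 V$ ($J{\left(V \right)} = - 5 \left(3 + V\right) = -15 - 5 V$)
$h{\left(-32 \right)} J{\left(P{\left(2 \right)} \right)} = - 32 \left(-15 - 10\right) = \left(-32\right) \left(-25\right) = 800$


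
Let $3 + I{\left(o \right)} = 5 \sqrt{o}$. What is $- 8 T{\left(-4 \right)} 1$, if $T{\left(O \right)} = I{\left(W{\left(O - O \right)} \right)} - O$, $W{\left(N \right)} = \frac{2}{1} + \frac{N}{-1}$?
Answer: $-8 - 40 \sqrt{2} \approx -64.569$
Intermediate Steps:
$W{\left(N \right)} = 2 - N$ ($W{\left(N \right)} = 2 \cdot 1 + N \left(-1\right) = 2 - N$)
$I{\left(o \right)} = -3 + 5 \sqrt{o}$
$T{\left(O \right)} = -3 - O + 5 \sqrt{2}$ ($T{\left(O \right)} = \left(-3 + 5 \sqrt{2 - \left(O - O\right)}\right) - O = \left(-3 + 5 \sqrt{2 - 0}\right) - O = \left(-3 + 5 \sqrt{2 + 0}\right) - O = \left(-3 + 5 \sqrt{2}\right) - O = -3 - O + 5 \sqrt{2}$)
$- 8 T{\left(-4 \right)} 1 = - 8 \left(-3 - -4 + 5 \sqrt{2}\right) 1 = - 8 \left(-3 + 4 + 5 \sqrt{2}\right) 1 = - 8 \left(1 + 5 \sqrt{2}\right) 1 = \left(-8 - 40 \sqrt{2}\right) 1 = -8 - 40 \sqrt{2}$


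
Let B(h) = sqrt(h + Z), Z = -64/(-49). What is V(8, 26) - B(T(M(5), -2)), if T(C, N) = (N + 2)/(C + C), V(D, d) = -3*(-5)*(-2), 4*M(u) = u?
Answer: -218/7 ≈ -31.143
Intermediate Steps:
M(u) = u/4
Z = 64/49 (Z = -64*(-1/49) = 64/49 ≈ 1.3061)
V(D, d) = -30 (V(D, d) = 15*(-2) = -30)
T(C, N) = (2 + N)/(2*C) (T(C, N) = (2 + N)/((2*C)) = (2 + N)*(1/(2*C)) = (2 + N)/(2*C))
B(h) = sqrt(64/49 + h) (B(h) = sqrt(h + 64/49) = sqrt(64/49 + h))
V(8, 26) - B(T(M(5), -2)) = -30 - sqrt(64 + 49*((2 - 2)/(2*(((1/4)*5)))))/7 = -30 - sqrt(64 + 49*((1/2)*0/(5/4)))/7 = -30 - sqrt(64 + 49*((1/2)*(4/5)*0))/7 = -30 - sqrt(64 + 49*0)/7 = -30 - sqrt(64 + 0)/7 = -30 - sqrt(64)/7 = -30 - 8/7 = -218/7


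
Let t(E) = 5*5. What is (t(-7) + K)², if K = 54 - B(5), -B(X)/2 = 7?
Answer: 8649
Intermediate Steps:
B(X) = -14 (B(X) = -2*7 = -14)
t(E) = 25
K = 68 (K = 54 - 1*(-14) = 54 + 14 = 68)
(t(-7) + K)² = (25 + 68)² = 93² = 8649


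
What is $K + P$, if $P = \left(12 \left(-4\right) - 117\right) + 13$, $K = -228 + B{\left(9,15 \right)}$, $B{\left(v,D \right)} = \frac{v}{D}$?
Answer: $- \frac{1897}{5} \approx -379.4$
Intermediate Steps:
$K = - \frac{1137}{5}$ ($K = -228 + \frac{9}{15} = -228 + 9 \cdot \frac{1}{15} = -228 + \frac{3}{5} = - \frac{1137}{5} \approx -227.4$)
$P = -152$ ($P = \left(-48 - 117\right) + 13 = -165 + 13 = -152$)
$K + P = - \frac{1137}{5} - 152 = - \frac{1897}{5}$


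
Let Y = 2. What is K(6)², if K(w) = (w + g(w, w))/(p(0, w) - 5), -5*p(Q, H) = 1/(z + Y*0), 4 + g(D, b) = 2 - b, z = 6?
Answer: 3600/22801 ≈ 0.15789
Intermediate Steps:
g(D, b) = -2 - b (g(D, b) = -4 + (2 - b) = -2 - b)
p(Q, H) = -1/30 (p(Q, H) = -1/(5*(6 + 2*0)) = -1/(5*(6 + 0)) = -⅕/6 = -⅕*⅙ = -1/30)
K(w) = 60/151 (K(w) = (w + (-2 - w))/(-1/30 - 5) = -2/(-151/30) = -2*(-30/151) = 60/151)
K(6)² = (60/151)² = 3600/22801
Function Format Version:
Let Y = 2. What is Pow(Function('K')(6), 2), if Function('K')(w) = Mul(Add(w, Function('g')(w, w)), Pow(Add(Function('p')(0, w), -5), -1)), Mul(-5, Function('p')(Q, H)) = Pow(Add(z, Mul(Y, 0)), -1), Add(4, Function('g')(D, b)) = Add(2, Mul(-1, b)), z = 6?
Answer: Rational(3600, 22801) ≈ 0.15789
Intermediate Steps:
Function('g')(D, b) = Add(-2, Mul(-1, b)) (Function('g')(D, b) = Add(-4, Add(2, Mul(-1, b))) = Add(-2, Mul(-1, b)))
Function('p')(Q, H) = Rational(-1, 30) (Function('p')(Q, H) = Mul(Rational(-1, 5), Pow(Add(6, Mul(2, 0)), -1)) = Mul(Rational(-1, 5), Pow(Add(6, 0), -1)) = Mul(Rational(-1, 5), Pow(6, -1)) = Mul(Rational(-1, 5), Rational(1, 6)) = Rational(-1, 30))
Function('K')(w) = Rational(60, 151) (Function('K')(w) = Mul(Add(w, Add(-2, Mul(-1, w))), Pow(Add(Rational(-1, 30), -5), -1)) = Mul(-2, Pow(Rational(-151, 30), -1)) = Mul(-2, Rational(-30, 151)) = Rational(60, 151))
Pow(Function('K')(6), 2) = Pow(Rational(60, 151), 2) = Rational(3600, 22801)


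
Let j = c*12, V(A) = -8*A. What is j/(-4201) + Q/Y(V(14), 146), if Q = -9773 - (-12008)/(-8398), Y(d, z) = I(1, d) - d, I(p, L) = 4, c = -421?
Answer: -8945272877/107696836 ≈ -83.060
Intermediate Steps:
Y(d, z) = 4 - d
Q = -2160149/221 (Q = -9773 - (-12008)*(-1)/8398 = -9773 - 1*316/221 = -9773 - 316/221 = -2160149/221 ≈ -9774.4)
j = -5052 (j = -421*12 = -5052)
j/(-4201) + Q/Y(V(14), 146) = -5052/(-4201) - 2160149/(221*(4 - (-8)*14)) = -5052*(-1/4201) - 2160149/(221*(4 - 1*(-112))) = 5052/4201 - 2160149/(221*(4 + 112)) = 5052/4201 - 2160149/221/116 = 5052/4201 - 2160149/221*1/116 = 5052/4201 - 2160149/25636 = -8945272877/107696836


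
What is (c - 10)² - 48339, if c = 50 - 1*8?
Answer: -47315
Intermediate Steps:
c = 42 (c = 50 - 8 = 42)
(c - 10)² - 48339 = (42 - 10)² - 48339 = 32² - 48339 = 1024 - 48339 = -47315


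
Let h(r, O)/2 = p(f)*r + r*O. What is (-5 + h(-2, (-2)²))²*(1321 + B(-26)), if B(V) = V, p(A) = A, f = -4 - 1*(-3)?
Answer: 374255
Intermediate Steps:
f = -1 (f = -4 + 3 = -1)
h(r, O) = -2*r + 2*O*r (h(r, O) = 2*(-r + r*O) = 2*(-r + O*r) = -2*r + 2*O*r)
(-5 + h(-2, (-2)²))²*(1321 + B(-26)) = (-5 + 2*(-2)*(-1 + (-2)²))²*(1321 - 26) = (-5 + 2*(-2)*(-1 + 4))²*1295 = (-5 + 2*(-2)*3)²*1295 = (-5 - 12)²*1295 = (-17)²*1295 = 289*1295 = 374255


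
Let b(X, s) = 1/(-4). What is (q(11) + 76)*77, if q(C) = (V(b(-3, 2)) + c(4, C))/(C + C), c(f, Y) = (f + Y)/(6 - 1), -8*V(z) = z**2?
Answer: 1500793/256 ≈ 5862.5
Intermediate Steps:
b(X, s) = -1/4
V(z) = -z**2/8
c(f, Y) = Y/5 + f/5 (c(f, Y) = (Y + f)/5 = (Y + f)*(1/5) = Y/5 + f/5)
q(C) = (507/640 + C/5)/(2*C) (q(C) = (-(-1/4)**2/8 + (C/5 + (1/5)*4))/(C + C) = (-1/8*1/16 + (C/5 + 4/5))/((2*C)) = (-1/128 + (4/5 + C/5))*(1/(2*C)) = (507/640 + C/5)*(1/(2*C)) = (507/640 + C/5)/(2*C))
(q(11) + 76)*77 = ((1/1280)*(507 + 128*11)/11 + 76)*77 = ((1/1280)*(1/11)*(507 + 1408) + 76)*77 = ((1/1280)*(1/11)*1915 + 76)*77 = (383/2816 + 76)*77 = (214399/2816)*77 = 1500793/256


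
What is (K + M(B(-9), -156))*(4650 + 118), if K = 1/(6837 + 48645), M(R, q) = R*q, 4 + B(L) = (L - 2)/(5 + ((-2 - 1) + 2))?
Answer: 139279352048/27741 ≈ 5.0207e+6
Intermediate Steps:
B(L) = -9/2 + L/4 (B(L) = -4 + (L - 2)/(5 + ((-2 - 1) + 2)) = -4 + (-2 + L)/(5 + (-3 + 2)) = -4 + (-2 + L)/(5 - 1) = -4 + (-2 + L)/4 = -4 + (-2 + L)*(¼) = -4 + (-½ + L/4) = -9/2 + L/4)
K = 1/55482 ≈ 1.8024e-5
(K + M(B(-9), -156))*(4650 + 118) = (1/55482 + (-9/2 + (¼)*(-9))*(-156))*(4650 + 118) = (1/55482 + (-9/2 - 9/4)*(-156))*4768 = (1/55482 - 27/4*(-156))*4768 = (1/55482 + 1053)*4768 = (58422547/55482)*4768 = 139279352048/27741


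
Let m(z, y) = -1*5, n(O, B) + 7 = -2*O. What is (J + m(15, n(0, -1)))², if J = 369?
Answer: 132496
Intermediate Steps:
n(O, B) = -7 - 2*O
m(z, y) = -5
(J + m(15, n(0, -1)))² = (369 - 5)² = 364² = 132496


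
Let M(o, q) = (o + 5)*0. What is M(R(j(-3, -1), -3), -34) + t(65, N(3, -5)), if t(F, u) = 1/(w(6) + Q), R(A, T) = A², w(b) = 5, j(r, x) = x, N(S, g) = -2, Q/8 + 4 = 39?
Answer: 1/285 ≈ 0.0035088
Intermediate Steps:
Q = 280 (Q = -32 + 8*39 = -32 + 312 = 280)
M(o, q) = 0 (M(o, q) = (5 + o)*0 = 0)
t(F, u) = 1/285 (t(F, u) = 1/(5 + 280) = 1/285)
M(R(j(-3, -1), -3), -34) + t(65, N(3, -5)) = 0 + 1/285 = 1/285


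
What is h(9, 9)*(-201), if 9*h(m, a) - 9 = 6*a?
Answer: -1407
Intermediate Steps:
h(m, a) = 1 + 2*a/3 (h(m, a) = 1 + (6*a)/9 = 1 + 2*a/3)
h(9, 9)*(-201) = (1 + (⅔)*9)*(-201) = (1 + 6)*(-201) = 7*(-201) = -1407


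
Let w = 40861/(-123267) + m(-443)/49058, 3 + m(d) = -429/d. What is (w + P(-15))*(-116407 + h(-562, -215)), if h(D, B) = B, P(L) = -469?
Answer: 1286221462565373708/23499333257 ≈ 5.4734e+7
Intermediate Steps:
m(d) = -3 - 429/d
w = -444065274917/1339461995649 (w = 40861/(-123267) + (-3 - 429/(-443))/49058 = 40861*(-1/123267) + (-3 - 429*(-1/443))*(1/49058) = -40861/123267 + (-3 + 429/443)*(1/49058) = -40861/123267 - 900/443*1/49058 = -40861/123267 - 450/10866347 = -444065274917/1339461995649 ≈ -0.33152)
(w + P(-15))*(-116407 + h(-562, -215)) = (-444065274917/1339461995649 - 469)*(-116407 - 215) = -628651741234298/1339461995649*(-116622) = 1286221462565373708/23499333257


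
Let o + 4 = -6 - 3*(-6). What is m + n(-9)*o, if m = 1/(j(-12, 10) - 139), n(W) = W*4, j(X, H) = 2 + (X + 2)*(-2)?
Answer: -33697/117 ≈ -288.01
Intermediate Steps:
j(X, H) = -2 - 2*X (j(X, H) = 2 + (2 + X)*(-2) = 2 + (-4 - 2*X) = -2 - 2*X)
o = 8 (o = -4 + (-6 - 3*(-6)) = -4 + (-6 + 18) = -4 + 12 = 8)
n(W) = 4*W
m = -1/117 (m = 1/((-2 - 2*(-12)) - 139) = 1/((-2 + 24) - 139) = 1/(22 - 139) = 1/(-117) = -1/117 ≈ -0.0085470)
m + n(-9)*o = -1/117 + (4*(-9))*8 = -1/117 - 36*8 = -1/117 - 288 = -33697/117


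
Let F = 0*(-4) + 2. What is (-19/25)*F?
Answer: -38/25 ≈ -1.5200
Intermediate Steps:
F = 2 (F = 0 + 2 = 2)
(-19/25)*F = (-19/25)*2 = ((1/25)*(-19))*2 = -19/25*2 = -38/25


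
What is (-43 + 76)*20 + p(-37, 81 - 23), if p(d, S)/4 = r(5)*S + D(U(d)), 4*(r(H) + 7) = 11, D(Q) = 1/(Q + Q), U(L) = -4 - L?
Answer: -10756/33 ≈ -325.94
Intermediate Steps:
D(Q) = 1/(2*Q)
r(H) = -17/4 (r(H) = -7 + (¼)*11 = -7 + 11/4 = -17/4)
p(d, S) = -17*S + 2/(-4 - d) (p(d, S) = 4*(-17*S/4 + 1/(2*(-4 - d))) = 4*(1/(2*(-4 - d)) - 17*S/4) = -17*S + 2/(-4 - d))
(-43 + 76)*20 + p(-37, 81 - 23) = (-43 + 76)*20 + (-2 - 17*(81 - 23)*(4 - 37))/(4 - 37) = 33*20 + (-2 - 17*58*(-33))/(-33) = 660 - (-2 + 32538)/33 = 660 - 1/33*32536 = 660 - 32536/33 = -10756/33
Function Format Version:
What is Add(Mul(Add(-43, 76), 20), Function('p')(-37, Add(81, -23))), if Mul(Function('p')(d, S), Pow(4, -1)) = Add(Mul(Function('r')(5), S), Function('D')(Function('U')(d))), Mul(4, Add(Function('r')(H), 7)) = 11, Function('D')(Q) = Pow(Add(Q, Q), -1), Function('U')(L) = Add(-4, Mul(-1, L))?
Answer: Rational(-10756, 33) ≈ -325.94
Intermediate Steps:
Function('D')(Q) = Mul(Rational(1, 2), Pow(Q, -1)) (Function('D')(Q) = Pow(Mul(2, Q), -1) = Mul(Rational(1, 2), Pow(Q, -1)))
Function('r')(H) = Rational(-17, 4) (Function('r')(H) = Add(-7, Mul(Rational(1, 4), 11)) = Add(-7, Rational(11, 4)) = Rational(-17, 4))
Function('p')(d, S) = Add(Mul(-17, S), Mul(2, Pow(Add(-4, Mul(-1, d)), -1))) (Function('p')(d, S) = Mul(4, Add(Mul(Rational(-17, 4), S), Mul(Rational(1, 2), Pow(Add(-4, Mul(-1, d)), -1)))) = Mul(4, Add(Mul(Rational(1, 2), Pow(Add(-4, Mul(-1, d)), -1)), Mul(Rational(-17, 4), S))) = Add(Mul(-17, S), Mul(2, Pow(Add(-4, Mul(-1, d)), -1))))
Add(Mul(Add(-43, 76), 20), Function('p')(-37, Add(81, -23))) = Add(Mul(Add(-43, 76), 20), Mul(Pow(Add(4, -37), -1), Add(-2, Mul(-17, Add(81, -23), Add(4, -37))))) = Add(Mul(33, 20), Mul(Pow(-33, -1), Add(-2, Mul(-17, 58, -33)))) = Add(660, Mul(Rational(-1, 33), Add(-2, 32538))) = Add(660, Mul(Rational(-1, 33), 32536)) = Add(660, Rational(-32536, 33)) = Rational(-10756, 33)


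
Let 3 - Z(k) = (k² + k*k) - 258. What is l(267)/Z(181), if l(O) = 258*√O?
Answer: -258*√267/65261 ≈ -0.064598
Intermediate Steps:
Z(k) = 261 - 2*k² (Z(k) = 3 - ((k² + k*k) - 258) = 3 - ((k² + k²) - 258) = 3 - (2*k² - 258) = 3 - (-258 + 2*k²) = 3 + (258 - 2*k²) = 261 - 2*k²)
l(267)/Z(181) = (258*√267)/(261 - 2*181²) = (258*√267)/(261 - 2*32761) = (258*√267)/(261 - 65522) = (258*√267)/(-65261) = (258*√267)*(-1/65261) = -258*√267/65261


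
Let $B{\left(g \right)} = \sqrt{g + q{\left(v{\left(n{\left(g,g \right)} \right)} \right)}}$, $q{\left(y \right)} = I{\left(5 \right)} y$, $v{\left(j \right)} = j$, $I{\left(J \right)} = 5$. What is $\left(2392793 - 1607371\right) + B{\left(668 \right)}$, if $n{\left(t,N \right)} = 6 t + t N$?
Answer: $785422 + 2 \sqrt{562957} \approx 7.8692 \cdot 10^{5}$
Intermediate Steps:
$n{\left(t,N \right)} = 6 t + N t$
$q{\left(y \right)} = 5 y$
$B{\left(g \right)} = \sqrt{g + 5 g \left(6 + g\right)}$
$\left(2392793 - 1607371\right) + B{\left(668 \right)} = \left(2392793 - 1607371\right) + \sqrt{668 \left(31 + 5 \cdot 668\right)} = 785422 + \sqrt{668 \left(31 + 3340\right)} = 785422 + \sqrt{668 \cdot 3371} = 785422 + \sqrt{2251828} = 785422 + 2 \sqrt{562957}$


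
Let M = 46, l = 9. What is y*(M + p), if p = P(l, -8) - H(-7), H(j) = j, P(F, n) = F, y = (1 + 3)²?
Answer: 992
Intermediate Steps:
y = 16 (y = 4² = 16)
p = 16 (p = 9 - 1*(-7) = 9 + 7 = 16)
y*(M + p) = 16*(46 + 16) = 16*62 = 992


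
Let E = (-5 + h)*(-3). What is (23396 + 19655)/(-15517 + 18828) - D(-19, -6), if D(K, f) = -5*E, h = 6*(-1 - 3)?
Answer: 1483336/3311 ≈ 448.00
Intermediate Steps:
h = -24 (h = 6*(-4) = -24)
E = 87 (E = (-5 - 24)*(-3) = -29*(-3) = 87)
D(K, f) = -435 (D(K, f) = -5*87 = -435)
(23396 + 19655)/(-15517 + 18828) - D(-19, -6) = (23396 + 19655)/(-15517 + 18828) - 1*(-435) = 43051/3311 + 435 = 1483336/3311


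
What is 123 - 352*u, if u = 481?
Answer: -169189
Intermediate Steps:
123 - 352*u = 123 - 352*481 = 123 - 169312 = -169189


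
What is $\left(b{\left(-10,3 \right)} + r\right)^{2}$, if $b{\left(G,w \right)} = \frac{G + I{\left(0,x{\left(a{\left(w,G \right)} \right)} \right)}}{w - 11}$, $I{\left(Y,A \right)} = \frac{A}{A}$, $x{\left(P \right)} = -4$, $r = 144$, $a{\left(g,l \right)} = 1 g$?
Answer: $\frac{1347921}{64} \approx 21061.0$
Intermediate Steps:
$a{\left(g,l \right)} = g$
$I{\left(Y,A \right)} = 1$
$b{\left(G,w \right)} = \frac{1 + G}{-11 + w}$ ($b{\left(G,w \right)} = \frac{G + 1}{w - 11} = \frac{1 + G}{-11 + w}$)
$\left(b{\left(-10,3 \right)} + r\right)^{2} = \left(\frac{1 - 10}{-11 + 3} + 144\right)^{2} = \left(\frac{1}{-8} \left(-9\right) + 144\right)^{2} = \left(\left(- \frac{1}{8}\right) \left(-9\right) + 144\right)^{2} = \left(\frac{9}{8} + 144\right)^{2} = \left(\frac{1161}{8}\right)^{2} = \frac{1347921}{64}$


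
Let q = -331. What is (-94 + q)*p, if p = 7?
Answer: -2975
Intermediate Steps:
(-94 + q)*p = (-94 - 331)*7 = -425*7 = -2975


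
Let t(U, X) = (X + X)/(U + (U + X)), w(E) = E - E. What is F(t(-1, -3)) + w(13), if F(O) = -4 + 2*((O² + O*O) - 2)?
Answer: -56/25 ≈ -2.2400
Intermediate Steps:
w(E) = 0
t(U, X) = 2*X/(X + 2*U) (t(U, X) = (2*X)/(X + 2*U) = 2*X/(X + 2*U))
F(O) = -8 + 4*O² (F(O) = -4 + 2*((O² + O²) - 2) = -4 + 2*(2*O² - 2) = -4 + 2*(-2 + 2*O²) = -4 + (-4 + 4*O²) = -8 + 4*O²)
F(t(-1, -3)) + w(13) = (-8 + 4*(2*(-3)/(-3 + 2*(-1)))²) + 0 = (-8 + 4*(2*(-3)/(-3 - 2))²) + 0 = (-8 + 4*(2*(-3)/(-5))²) + 0 = (-8 + 4*(2*(-3)*(-⅕))²) + 0 = (-8 + 4*(6/5)²) + 0 = (-8 + 4*(36/25)) + 0 = (-8 + 144/25) + 0 = -56/25 + 0 = -56/25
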